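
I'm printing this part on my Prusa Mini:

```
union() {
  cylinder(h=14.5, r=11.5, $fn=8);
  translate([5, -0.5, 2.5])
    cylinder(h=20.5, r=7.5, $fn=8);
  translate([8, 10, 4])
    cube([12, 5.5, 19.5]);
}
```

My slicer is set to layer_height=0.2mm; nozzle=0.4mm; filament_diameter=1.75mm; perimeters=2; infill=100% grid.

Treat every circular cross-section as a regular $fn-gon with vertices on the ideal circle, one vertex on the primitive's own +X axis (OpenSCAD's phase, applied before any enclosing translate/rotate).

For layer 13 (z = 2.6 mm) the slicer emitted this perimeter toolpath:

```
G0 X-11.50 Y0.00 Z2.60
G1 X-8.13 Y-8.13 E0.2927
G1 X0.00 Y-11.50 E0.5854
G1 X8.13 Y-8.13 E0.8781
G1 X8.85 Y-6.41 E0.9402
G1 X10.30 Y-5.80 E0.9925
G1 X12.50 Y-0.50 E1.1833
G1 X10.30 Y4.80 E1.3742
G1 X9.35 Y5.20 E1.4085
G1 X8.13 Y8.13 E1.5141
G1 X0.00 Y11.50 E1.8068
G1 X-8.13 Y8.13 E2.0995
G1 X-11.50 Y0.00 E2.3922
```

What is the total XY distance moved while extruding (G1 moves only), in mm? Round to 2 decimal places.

71.92 mm

Sum the Euclidean lengths of each G1 segment: total = 71.92 mm.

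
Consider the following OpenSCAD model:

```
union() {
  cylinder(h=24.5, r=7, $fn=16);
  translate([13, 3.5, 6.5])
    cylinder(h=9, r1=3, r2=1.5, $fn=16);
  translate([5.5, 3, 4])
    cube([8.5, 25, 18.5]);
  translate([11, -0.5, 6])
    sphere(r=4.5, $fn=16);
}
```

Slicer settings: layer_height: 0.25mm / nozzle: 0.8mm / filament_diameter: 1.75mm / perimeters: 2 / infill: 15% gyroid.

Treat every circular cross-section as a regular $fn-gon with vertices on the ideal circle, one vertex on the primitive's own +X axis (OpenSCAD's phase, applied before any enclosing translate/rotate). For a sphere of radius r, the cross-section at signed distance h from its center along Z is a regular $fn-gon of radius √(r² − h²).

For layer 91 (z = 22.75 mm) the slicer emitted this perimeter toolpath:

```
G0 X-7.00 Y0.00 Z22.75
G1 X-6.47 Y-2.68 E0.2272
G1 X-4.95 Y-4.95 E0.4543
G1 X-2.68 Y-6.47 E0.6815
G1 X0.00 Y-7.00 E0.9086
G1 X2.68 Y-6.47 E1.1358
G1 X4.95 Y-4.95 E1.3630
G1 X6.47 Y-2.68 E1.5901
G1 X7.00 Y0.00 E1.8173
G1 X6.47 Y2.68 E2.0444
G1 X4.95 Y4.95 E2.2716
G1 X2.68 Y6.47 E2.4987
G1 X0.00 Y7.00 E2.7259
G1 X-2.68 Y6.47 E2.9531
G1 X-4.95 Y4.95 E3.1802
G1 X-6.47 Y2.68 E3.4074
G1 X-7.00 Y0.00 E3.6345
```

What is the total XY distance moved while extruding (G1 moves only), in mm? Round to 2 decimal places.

43.71 mm

Sum the Euclidean lengths of each G1 segment: total = 43.71 mm.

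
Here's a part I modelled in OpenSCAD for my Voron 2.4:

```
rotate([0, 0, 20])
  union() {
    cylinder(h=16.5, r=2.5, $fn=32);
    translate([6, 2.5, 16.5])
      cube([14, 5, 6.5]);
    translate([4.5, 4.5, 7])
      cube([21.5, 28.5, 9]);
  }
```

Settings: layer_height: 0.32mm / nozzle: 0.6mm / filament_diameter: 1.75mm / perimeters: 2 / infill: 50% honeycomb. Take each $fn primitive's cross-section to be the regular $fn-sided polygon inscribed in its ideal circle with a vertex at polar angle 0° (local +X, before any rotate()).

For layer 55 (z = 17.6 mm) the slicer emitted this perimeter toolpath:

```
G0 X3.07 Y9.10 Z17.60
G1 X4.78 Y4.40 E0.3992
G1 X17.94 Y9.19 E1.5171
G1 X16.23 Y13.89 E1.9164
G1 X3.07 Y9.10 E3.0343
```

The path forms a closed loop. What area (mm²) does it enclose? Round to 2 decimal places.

Apply the shoelace formula to the sequence of (X, Y) vertices; enclosed area = 70.04 mm².

70.04 mm²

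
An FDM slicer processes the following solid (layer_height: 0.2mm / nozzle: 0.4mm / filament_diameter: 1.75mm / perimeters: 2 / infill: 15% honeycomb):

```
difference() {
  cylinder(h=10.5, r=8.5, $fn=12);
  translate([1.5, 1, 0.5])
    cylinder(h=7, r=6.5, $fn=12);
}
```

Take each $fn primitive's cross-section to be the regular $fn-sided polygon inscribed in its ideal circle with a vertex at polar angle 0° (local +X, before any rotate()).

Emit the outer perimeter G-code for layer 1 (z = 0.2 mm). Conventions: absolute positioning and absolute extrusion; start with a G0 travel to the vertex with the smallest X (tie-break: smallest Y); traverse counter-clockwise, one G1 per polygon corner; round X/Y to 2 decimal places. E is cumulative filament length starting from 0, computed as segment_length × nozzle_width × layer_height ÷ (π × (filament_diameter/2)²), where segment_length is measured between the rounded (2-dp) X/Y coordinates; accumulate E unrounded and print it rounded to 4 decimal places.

G0 X-8.50 Y0.00 Z0.20
G1 X-7.36 Y-4.25 E0.1464
G1 X-4.25 Y-7.36 E0.2926
G1 X0.00 Y-8.50 E0.4390
G1 X4.25 Y-7.36 E0.5853
G1 X7.36 Y-4.25 E0.7316
G1 X8.50 Y0.00 E0.8780
G1 X7.36 Y4.25 E1.0243
G1 X4.25 Y7.36 E1.1706
G1 X0.00 Y8.50 E1.3170
G1 X-4.25 Y7.36 E1.4633
G1 X-7.36 Y4.25 E1.6096
G1 X-8.50 Y0.00 E1.7560

At z = 0.2 mm: the cylinder: section is a regular 12-gon, circumradius r=8.5; the cylinder at (1.5, 1) is not intersected at this z (z outside [0.5, 7.5]); Subtracting the remaining from the first: none of the subtracted shapes is present at this height, so the r=8.5 cylinder is unchanged — 1 connected region. The outline is a single polygon with 12 vertices. Extrusion per mm of travel: 0.4 × 0.2 / (π × 0.875²) = 0.033260. Accumulating E over each segment gives final E = 1.7560.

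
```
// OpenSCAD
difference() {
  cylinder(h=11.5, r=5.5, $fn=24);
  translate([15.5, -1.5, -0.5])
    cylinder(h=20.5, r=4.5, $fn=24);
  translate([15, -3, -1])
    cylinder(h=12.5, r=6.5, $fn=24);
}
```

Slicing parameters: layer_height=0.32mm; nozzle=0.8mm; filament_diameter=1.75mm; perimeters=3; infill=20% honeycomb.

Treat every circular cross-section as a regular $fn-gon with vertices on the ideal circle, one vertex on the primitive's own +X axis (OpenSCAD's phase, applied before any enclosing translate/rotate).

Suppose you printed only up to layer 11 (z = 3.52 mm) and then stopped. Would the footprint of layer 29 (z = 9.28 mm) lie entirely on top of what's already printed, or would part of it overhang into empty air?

entirely on top

Compare the two slices. At z = 3.52: the r=5.5 cylinder contributes a regular 24-gon of circumradius 5.5 (area = (24/2)·5.500²·sin(360°/24) = 93.95 mm²); the r=4.5 cylinder at (15.5, -1.5) gives a regular 24-gon of circumradius 4.5 (constant along its height) (area = (24/2)·4.500²·sin(360°/24) = 62.89 mm²); the r=6.5 cylinder at (15, -3) contributes a regular 24-gon of circumradius 6.5 (area = (24/2)·6.500²·sin(360°/24) = 131.22 mm²); Taking the first minus the rest: starting from the r=5.5 cylinder (93.95 mm²), the r=4.5 cylinder at (15.5, -1.5) misses the remaining region (no effect); the r=6.5 cylinder at (15, -3) misses the remaining region (no effect) — area = 93.95 mm². At z = 9.28: the r=5.5 cylinder contributes a regular 24-gon of circumradius 5.5 (area = (24/2)·5.500²·sin(360°/24) = 93.95 mm²); the r=4.5 cylinder at (15.5, -1.5) gives a regular 24-gon of circumradius 4.5 (constant along its height) (area = (24/2)·4.500²·sin(360°/24) = 62.89 mm²); the r=6.5 cylinder at (15, -3) contributes a regular 24-gon of circumradius 6.5 (area = (24/2)·6.500²·sin(360°/24) = 131.22 mm²); After the difference (first − rest): starting from the r=5.5 cylinder (93.95 mm²), the r=4.5 cylinder at (15.5, -1.5) misses the remaining region (no effect); the r=6.5 cylinder at (15, -3) misses the remaining region (no effect) — area = 93.95 mm². Checking containment: the cross-section at z = 9.28 is a subset of the cross-section at z = 3.52.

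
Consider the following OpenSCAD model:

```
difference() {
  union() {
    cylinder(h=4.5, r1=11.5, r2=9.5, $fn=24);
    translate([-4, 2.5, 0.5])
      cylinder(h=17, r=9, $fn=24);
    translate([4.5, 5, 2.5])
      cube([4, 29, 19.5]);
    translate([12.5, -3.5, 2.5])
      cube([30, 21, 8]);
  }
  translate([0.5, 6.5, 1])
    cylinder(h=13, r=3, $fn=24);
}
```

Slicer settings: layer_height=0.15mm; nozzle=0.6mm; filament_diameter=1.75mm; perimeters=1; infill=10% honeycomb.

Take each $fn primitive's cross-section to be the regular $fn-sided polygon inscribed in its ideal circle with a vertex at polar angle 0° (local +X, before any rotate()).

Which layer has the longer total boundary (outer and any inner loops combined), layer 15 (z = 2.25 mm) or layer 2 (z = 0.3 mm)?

Layer 15 (z = 2.25): the cone (r1=11.5→r2=9.5) has section circumradius 10.500 here — a regular 24-gon (perimeter = 2·24·10.500·sin(180°/24) = 65.79 mm); the cylinder at (-4, 2.5): section is a regular 24-gon, circumradius r=9 (perimeter = 2·24·9.000·sin(180°/24) = 56.39 mm); the cube at (4.5, 5) does not reach this height (z outside [2.5, 22]); the cube at (12.5, -3.5) does not reach this height (z outside [2.5, 10.5]); Combining (union): the regions partially overlap (shared area 201.71 mm²), so the edge portions inside another operand are dropped and the merged outline is re-measured after clipping — boundary = 71.10 mm; the cylinder at (0.5, 6.5): section is a regular 24-gon, circumradius r=3 (perimeter = 2·24·3.000·sin(180°/24) = 18.80 mm); Taking the first minus the rest: starting from that combined region, the r=3 cylinder at (0.5, 6.5) lies wholly inside it (removes its full 27.95 mm² and its 18.80 mm outline becomes a hole wall) — boundary (outer + 1 inner loop) = 89.90 mm. So its perimeter = 89.90 mm. Layer 2 (z = 0.3): the cone (r1=11.5→r2=9.5) has section circumradius 11.367 here — a regular 24-gon (perimeter = 2·24·11.367·sin(180°/24) = 71.22 mm); the cylinder at (-4, 2.5) is absent (z outside [0.5, 17.5]); the cube at (4.5, 5) is not intersected at this z (z outside [2.5, 22]); the cube at (12.5, -3.5) is absent (z outside [2.5, 10.5]); Combining (union): only the cone is present, so the union is just that shape — boundary = 71.22 mm; the cylinder at (0.5, 6.5) is absent (z outside [1, 14]); After the difference (first − rest): none of the subtracted shapes is present at this height, so the result so far is unchanged — boundary = 71.22 mm. So its perimeter = 71.22 mm. Layer 15 is larger (89.90 vs 71.22 mm).

layer 15 (z = 2.25 mm)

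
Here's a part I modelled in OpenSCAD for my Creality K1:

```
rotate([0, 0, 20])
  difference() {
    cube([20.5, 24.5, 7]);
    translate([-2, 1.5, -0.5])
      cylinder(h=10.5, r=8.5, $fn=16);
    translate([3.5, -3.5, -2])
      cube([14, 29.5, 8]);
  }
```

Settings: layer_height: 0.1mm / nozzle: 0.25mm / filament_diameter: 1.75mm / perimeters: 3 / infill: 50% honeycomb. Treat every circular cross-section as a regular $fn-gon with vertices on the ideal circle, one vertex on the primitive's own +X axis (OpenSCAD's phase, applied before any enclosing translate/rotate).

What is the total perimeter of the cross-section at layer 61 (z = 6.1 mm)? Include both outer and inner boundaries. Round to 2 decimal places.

86.95 mm

At z = 6.1 mm: the cube (footprint 20.5×24.5) is included at this height (perimeter 90.00 mm); the r=8.5 cylinder at (-2, 1.5) contributes a regular 16-gon of circumradius 8.5 (perimeter = 2·16·8.500·sin(180°/16) = 53.06 mm); the cube at (3.5, -3.5) does not reach this height (z outside [-2, 6]); Taking the first minus the rest: starting from the 20.5×24.5 cube, the r=8.5 cylinder at (-2, 1.5) partially overlaps it — only the 48.22 mm² overlap (of its 221.19 mm²) is removed, clipping the outline — boundary = 86.95 mm; (rotated 20° about Z; rotation is an isometry so areas/perimeters/island counts are preserved). Overall, the cross-section is a single solid region. Total boundary length (outer) = 86.95 mm.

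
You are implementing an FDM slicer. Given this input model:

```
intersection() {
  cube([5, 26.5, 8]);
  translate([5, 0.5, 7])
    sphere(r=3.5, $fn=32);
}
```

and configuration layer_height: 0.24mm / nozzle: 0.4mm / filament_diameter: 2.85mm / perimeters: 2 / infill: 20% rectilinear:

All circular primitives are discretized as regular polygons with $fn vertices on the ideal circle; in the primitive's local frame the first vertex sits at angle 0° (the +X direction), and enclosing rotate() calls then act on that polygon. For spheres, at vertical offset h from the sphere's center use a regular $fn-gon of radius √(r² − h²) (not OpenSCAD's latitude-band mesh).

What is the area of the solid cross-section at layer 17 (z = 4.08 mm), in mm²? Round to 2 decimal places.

At z = 4.08 mm: the 5×26.5 cube contributes its full rectangle (area 132.50 mm²); the r=3.5 sphere at (5, 0.5) contributes a regular 32-gon of circumradius √(3.5²−2.92²) = 1.930 (area = (32/2)·1.930²·sin(360°/32) = 11.62 mm²); Keeping only the common overlap: the r=3.5 sphere at (5, 0.5) partially overlaps the 5×26.5 cube; clipping to the common part keeps 3.86 mm² — area = 3.86 mm². Overall, the cross-section is a single solid region. Net area = 3.86 mm².

3.86 mm²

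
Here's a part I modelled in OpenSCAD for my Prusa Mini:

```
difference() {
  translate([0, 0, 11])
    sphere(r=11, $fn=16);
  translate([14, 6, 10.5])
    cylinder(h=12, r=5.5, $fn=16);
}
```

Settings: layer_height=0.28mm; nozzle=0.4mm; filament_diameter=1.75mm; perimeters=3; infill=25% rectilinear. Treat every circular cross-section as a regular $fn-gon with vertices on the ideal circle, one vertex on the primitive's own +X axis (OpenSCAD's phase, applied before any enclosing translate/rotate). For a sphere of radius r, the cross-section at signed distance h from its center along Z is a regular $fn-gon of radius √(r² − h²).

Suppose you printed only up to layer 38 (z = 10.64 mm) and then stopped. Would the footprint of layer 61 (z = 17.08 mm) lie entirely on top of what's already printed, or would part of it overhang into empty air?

Compare the two slices. At z = 10.64: the r=11 sphere slices to a regular 16-gon of circumradius 10.994 (√(r²−h²) with h=0.36 from center) (area = (16/2)·10.994²·sin(360°/16) = 370.04 mm²); the cylinder at (14, 6): section is a regular 16-gon, circumradius r=5.5 (area = (16/2)·5.500²·sin(360°/16) = 92.61 mm²); After the difference (first − rest): starting from the r=11 sphere (370.04 mm²), the r=5.5 cylinder at (14, 6) partially overlaps it — only the 3.76 mm² overlap (of its 92.61 mm²) is removed, clipping the outline — area = 366.28 mm². At z = 17.08: the sphere: section is a regular 16-gon, circumradius = √(r²−h²) = √(11²−6.08²) = 9.167 (area = (16/2)·9.167²·sin(360°/16) = 257.27 mm²); the cylinder at (14, 6): section is a regular 16-gon, circumradius r=5.5 (area = (16/2)·5.500²·sin(360°/16) = 92.61 mm²); Subtracting the remaining from the first: starting from the r=11 sphere (257.27 mm²), the r=5.5 cylinder at (14, 6) misses the remaining region (no effect) — area = 257.27 mm². Checking containment: the cross-section at z = 17.08 is a subset of the cross-section at z = 10.64.

entirely on top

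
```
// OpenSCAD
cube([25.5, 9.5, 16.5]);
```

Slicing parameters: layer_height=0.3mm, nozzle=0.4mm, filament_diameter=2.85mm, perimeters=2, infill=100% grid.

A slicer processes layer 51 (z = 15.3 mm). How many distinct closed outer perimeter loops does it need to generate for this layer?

At z = 15.3 mm: the cube (footprint 25.5×9.5) is included at this height. The result has 1 disconnected region.

1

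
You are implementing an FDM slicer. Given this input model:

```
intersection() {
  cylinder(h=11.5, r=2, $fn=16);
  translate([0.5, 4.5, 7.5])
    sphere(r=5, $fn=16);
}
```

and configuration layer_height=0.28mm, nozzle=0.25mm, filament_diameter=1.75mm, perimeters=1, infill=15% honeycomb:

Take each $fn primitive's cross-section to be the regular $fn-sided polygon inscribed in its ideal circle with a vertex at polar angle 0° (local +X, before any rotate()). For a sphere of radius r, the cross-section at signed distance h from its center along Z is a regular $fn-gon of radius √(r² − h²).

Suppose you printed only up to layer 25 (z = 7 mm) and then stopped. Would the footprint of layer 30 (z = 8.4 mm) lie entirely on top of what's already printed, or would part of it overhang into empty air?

Compare the two slices. At z = 7: the cylinder: section is a regular 16-gon, circumradius r=2 (area = (16/2)·2.000²·sin(360°/16) = 12.25 mm²); the r=5 sphere at (0.5, 4.5) slices to a regular 16-gon of circumradius 4.975 (√(r²−h²) with h=0.5 from center) (area = (16/2)·4.975²·sin(360°/16) = 75.77 mm²); Taking the intersection: the r=5 sphere at (0.5, 4.5) partially overlaps the r=2 cylinder; clipping to the common part keeps 7.10 mm² — area = 7.10 mm². At z = 8.4: the r=2 cylinder gives a regular 16-gon of circumradius 2 (constant along its height) (area = (16/2)·2.000²·sin(360°/16) = 12.25 mm²); the r=5 sphere at (0.5, 4.5) slices to a regular 16-gon of circumradius 4.918 (√(r²−h²) with h=0.9 from center) (area = (16/2)·4.918²·sin(360°/16) = 74.06 mm²); Taking the intersection: the r=5 sphere at (0.5, 4.5) partially overlaps the r=2 cylinder; clipping to the common part keeps 6.87 mm² — area = 6.87 mm². Checking containment: the cross-section at z = 8.4 is a subset of the cross-section at z = 7.

entirely on top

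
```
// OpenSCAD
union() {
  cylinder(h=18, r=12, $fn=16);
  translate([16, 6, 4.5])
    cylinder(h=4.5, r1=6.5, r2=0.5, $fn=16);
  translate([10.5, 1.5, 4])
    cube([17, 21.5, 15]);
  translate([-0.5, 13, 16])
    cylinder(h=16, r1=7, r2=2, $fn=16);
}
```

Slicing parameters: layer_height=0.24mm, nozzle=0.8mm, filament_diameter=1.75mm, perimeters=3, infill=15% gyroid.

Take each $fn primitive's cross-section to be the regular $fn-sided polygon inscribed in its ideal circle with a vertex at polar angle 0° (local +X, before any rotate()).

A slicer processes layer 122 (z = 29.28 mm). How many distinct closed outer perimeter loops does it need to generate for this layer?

1

At z = 29.28 mm: the cylinder does not reach this height (z outside [0, 18]); the cone at (16, 6) is absent (z outside [4.5, 9]); the cube at (10.5, 1.5) does not reach this height (z outside [4, 19]); the cone at (-0.5, 13) (r1=7→r2=2) has section circumradius 2.850 here — a regular 16-gon; Merging all regions: only the cone at (-0.5, 13) is present, so the union is just that shape — 1 connected region. The result has 1 disconnected region.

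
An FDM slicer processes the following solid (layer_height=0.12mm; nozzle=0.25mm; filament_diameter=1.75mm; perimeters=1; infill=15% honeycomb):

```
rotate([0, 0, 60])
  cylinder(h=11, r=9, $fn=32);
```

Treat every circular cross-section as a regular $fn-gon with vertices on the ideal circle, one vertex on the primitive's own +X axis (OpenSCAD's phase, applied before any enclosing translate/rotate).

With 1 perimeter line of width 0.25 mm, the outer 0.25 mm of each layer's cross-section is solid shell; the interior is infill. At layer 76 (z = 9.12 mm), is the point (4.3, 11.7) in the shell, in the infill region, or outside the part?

outside

At z = 9.12 mm: the cylinder: section is a regular 32-gon, circumradius r=9; (whole slice rotated 60° about Z — lengths, areas and connectivity unchanged). Overall, the cross-section is a single solid region. Undo the 60° rotation: the query point maps to (12.282, 2.126) in the un-rotated model frame. The nearest boundary edge runs (9.00, 0.00)→(8.83, 1.76); distance from the point to it = 3.48 mm. The point is not inside any of the regions above, so it lies outside the cross-section (3.48 mm from the nearest boundary).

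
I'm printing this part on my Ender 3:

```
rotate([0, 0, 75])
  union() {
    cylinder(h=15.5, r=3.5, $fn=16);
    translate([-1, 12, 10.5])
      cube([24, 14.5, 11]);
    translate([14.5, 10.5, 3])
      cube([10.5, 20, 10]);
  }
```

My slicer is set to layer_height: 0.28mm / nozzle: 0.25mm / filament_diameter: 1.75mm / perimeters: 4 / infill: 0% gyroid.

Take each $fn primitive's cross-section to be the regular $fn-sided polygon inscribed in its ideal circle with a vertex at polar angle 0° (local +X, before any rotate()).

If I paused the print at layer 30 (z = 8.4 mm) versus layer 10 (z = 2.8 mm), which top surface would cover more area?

Layer 30 (z = 8.4): the r=3.5 cylinder contributes a regular 16-gon of circumradius 3.5 (area = (16/2)·3.500²·sin(360°/16) = 37.50 mm²); the cube at (-1, 12) is not intersected at this z (z outside [10.5, 21.5]); the cube at (14.5, 10.5) is present — its section is the full 10.5×20 rectangle (area 210.00 mm²); Taking the union: the 2 present regions are separate (no shared area or edge), so areas and boundary lengths simply add and each stays a separate island — area = 247.50 mm²; (rotated 75° about Z; rotation is an isometry so areas/perimeters/island counts are preserved). So its area = 247.50 mm². Layer 10 (z = 2.8): the cylinder: section is a regular 16-gon, circumradius r=3.5 (area = (16/2)·3.500²·sin(360°/16) = 37.50 mm²); the cube at (-1, 12) is not intersected at this z (z outside [10.5, 21.5]); the cube at (14.5, 10.5) is not intersected at this z (z outside [3, 13]); Combining (union): only the r=3.5 cylinder is present, so the union is just that shape — area = 37.50 mm²; (whole slice rotated 75° about Z — lengths, areas and connectivity unchanged). So its area = 37.50 mm². Layer 30 is larger (247.50 vs 37.50 mm²).

layer 30 (z = 8.4 mm)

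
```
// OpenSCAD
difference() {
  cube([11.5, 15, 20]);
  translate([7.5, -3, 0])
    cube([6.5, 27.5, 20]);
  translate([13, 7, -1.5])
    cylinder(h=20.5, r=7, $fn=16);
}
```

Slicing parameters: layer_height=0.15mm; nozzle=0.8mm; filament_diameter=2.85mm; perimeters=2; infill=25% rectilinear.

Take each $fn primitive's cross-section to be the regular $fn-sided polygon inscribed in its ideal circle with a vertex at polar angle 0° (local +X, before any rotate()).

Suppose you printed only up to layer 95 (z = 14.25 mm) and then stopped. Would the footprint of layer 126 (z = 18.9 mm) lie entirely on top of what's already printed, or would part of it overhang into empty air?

entirely on top

Compare the two slices. At z = 14.25: the cube (footprint 11.5×15) is included at this height (area 172.50 mm²); the cube at (7.5, -3) is present — its section is the full 6.5×27.5 rectangle (area 178.75 mm²); the r=7 cylinder at (13, 7) contributes a regular 16-gon of circumradius 7 (area = (16/2)·7.000²·sin(360°/16) = 150.01 mm²); Taking the first minus the rest: starting from the 11.5×15 cube (172.50 mm²), the 6.5×27.5 cube at (7.5, -3) partially overlaps it — only the 60.00 mm² overlap (of its 178.75 mm²) is removed, clipping the outline; the r=7 cylinder at (13, 7) partially overlaps it — only the 8.01 mm² overlap (of its 150.01 mm²) is removed, clipping the outline — area = 104.49 mm². At z = 18.9: the 11.5×15 cube contributes its full rectangle (area 172.50 mm²); the cube at (7.5, -3) is present — its section is the full 6.5×27.5 rectangle (area 178.75 mm²); the cylinder at (13, 7): section is a regular 16-gon, circumradius r=7 (area = (16/2)·7.000²·sin(360°/16) = 150.01 mm²); After the difference (first − rest): starting from the 11.5×15 cube (172.50 mm²), the 6.5×27.5 cube at (7.5, -3) partially overlaps it — only the 60.00 mm² overlap (of its 178.75 mm²) is removed, clipping the outline; the r=7 cylinder at (13, 7) partially overlaps it — only the 8.01 mm² overlap (of its 150.01 mm²) is removed, clipping the outline — area = 104.49 mm². Checking containment: the cross-section at z = 18.9 is a subset of the cross-section at z = 14.25.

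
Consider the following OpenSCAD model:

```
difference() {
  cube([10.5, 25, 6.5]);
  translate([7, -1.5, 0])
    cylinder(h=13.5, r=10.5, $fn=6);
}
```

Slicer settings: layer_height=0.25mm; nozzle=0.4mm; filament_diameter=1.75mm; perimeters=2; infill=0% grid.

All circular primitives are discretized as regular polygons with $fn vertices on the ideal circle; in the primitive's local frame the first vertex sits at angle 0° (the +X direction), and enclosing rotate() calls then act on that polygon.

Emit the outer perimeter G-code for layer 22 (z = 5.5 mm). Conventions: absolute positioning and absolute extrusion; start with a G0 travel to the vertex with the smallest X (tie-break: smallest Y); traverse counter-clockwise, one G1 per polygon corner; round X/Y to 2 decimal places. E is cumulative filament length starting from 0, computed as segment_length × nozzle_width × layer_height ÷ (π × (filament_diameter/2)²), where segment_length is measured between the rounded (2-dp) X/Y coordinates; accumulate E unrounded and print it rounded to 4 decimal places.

At z = 5.5 mm: the cube (footprint 10.5×25) is included at this height; the cylinder at (7, -1.5): section is a regular 6-gon, circumradius r=10.5; Taking the first minus the rest: starting from the 10.5×25 cube, the r=10.5 cylinder at (7, -1.5) partially overlaps it — only the 77.08 mm² overlap (of its 286.44 mm²) is removed, clipping the outline — 1 connected region. The outline is a single polygon with 5 vertices. Extrusion per mm of travel: 0.4 × 0.25 / (π × 0.875²) = 0.041575. Accumulating E over each segment gives final E = 2.5194.

G0 X0.00 Y4.56 Z5.50
G1 X1.75 Y7.59 E0.1455
G1 X10.50 Y7.59 E0.5093
G1 X10.50 Y25.00 E1.2331
G1 X0.00 Y25.00 E1.6696
G1 X0.00 Y4.56 E2.5194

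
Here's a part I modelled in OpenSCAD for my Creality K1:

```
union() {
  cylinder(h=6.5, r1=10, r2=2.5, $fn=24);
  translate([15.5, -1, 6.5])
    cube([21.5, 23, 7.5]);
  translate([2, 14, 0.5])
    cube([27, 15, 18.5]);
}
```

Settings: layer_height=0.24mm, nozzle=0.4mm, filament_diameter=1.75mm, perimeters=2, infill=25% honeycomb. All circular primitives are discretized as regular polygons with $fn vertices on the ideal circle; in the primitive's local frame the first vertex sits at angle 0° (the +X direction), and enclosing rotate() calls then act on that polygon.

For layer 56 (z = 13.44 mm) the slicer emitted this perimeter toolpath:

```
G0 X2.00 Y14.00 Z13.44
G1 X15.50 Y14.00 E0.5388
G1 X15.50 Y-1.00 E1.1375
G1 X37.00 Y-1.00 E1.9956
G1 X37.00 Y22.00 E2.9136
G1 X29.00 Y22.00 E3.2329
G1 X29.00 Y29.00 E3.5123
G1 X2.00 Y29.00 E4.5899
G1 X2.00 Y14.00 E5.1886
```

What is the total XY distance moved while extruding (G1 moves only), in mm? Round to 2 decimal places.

130.00 mm

Sum the Euclidean lengths of each G1 segment: total = 130.00 mm.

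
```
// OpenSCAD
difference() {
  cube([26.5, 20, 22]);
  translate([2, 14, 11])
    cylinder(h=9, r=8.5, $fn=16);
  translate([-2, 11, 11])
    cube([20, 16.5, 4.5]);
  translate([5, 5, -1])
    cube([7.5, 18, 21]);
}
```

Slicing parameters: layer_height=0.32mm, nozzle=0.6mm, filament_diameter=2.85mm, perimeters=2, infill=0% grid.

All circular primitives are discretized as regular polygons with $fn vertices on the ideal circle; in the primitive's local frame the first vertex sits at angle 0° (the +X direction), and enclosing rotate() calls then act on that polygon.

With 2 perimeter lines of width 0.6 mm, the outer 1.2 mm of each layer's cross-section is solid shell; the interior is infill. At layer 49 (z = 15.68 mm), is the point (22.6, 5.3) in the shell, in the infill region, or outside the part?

At z = 15.68 mm: the cube is present — its section is the full 26.5×20 rectangle; the r=8.5 cylinder at (2, 14) gives a regular 16-gon of circumradius 8.5 (constant along its height); the cube at (-2, 11) does not reach this height (z outside [11, 15.5]); the cube at (5, 5) is present — its section is the full 7.5×18 rectangle; After the difference (first − rest): starting from the 26.5×20 cube, the r=8.5 cylinder at (2, 14) partially overlaps it — only the 129.55 mm² overlap (of its 221.19 mm²) is removed, clipping the outline; the 7.5×18 cube at (5, 5) partially overlaps it — only the 54.16 mm² overlap (of its 135.00 mm²) is removed, clipping the outline — 1 connected region. Overall, the cross-section is a single solid region. The nearest boundary edge runs (26.50, 20.00)→(26.50, 0.00); distance from the point to it = 3.90 mm. The point is inside the cross-section and 3.90 mm from the nearest boundary — more than the 1.2 mm shell width (2 × 0.6), so it's in the infill interior.

infill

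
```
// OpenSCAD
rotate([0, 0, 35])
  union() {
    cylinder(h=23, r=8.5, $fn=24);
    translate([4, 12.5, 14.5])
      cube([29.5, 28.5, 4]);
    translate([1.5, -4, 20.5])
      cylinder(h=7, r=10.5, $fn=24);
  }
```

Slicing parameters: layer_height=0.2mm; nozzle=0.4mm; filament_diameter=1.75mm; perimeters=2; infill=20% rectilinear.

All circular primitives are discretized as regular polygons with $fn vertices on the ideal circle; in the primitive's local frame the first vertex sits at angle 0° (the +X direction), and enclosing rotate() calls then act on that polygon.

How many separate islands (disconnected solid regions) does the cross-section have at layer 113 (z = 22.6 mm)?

At z = 22.6 mm: the r=8.5 cylinder gives a regular 24-gon of circumradius 8.5 (constant along its height); the cube at (4, 12.5) is absent (z outside [14.5, 18.5]); the cylinder at (1.5, -4): section is a regular 24-gon, circumradius r=10.5; Combining (union): the regions partially overlap (shared area 194.25 mm²), so overlapping operands fuse into one piece — 1 connected region; (rotated 35° about Z; rotation is an isometry so areas/perimeters/island counts are preserved). Overall, the cross-section is a single solid region. Island count = 1.

1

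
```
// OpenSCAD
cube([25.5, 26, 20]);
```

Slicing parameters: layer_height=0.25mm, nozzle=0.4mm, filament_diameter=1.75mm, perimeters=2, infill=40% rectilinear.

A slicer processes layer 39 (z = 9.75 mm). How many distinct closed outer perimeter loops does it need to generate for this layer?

At z = 9.75 mm: the cube (footprint 25.5×26) is included at this height. The result has 1 disconnected region.

1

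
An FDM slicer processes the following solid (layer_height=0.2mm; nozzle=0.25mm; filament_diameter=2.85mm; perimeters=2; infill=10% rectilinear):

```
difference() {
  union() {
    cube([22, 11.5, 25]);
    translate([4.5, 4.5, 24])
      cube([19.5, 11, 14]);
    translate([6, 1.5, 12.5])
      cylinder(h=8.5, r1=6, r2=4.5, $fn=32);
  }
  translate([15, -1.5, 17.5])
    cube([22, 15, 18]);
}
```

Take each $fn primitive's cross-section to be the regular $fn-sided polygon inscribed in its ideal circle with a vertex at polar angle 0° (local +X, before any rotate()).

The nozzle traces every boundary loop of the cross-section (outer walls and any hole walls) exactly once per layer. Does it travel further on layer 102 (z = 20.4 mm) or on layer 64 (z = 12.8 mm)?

layer 64 (z = 12.8 mm)

Layer 102 (z = 20.4): the 22×11.5 cube contributes its full rectangle (perimeter 67.00 mm); the cube at (4.5, 4.5) is absent (z outside [24, 38]); the cone at (6, 1.5): at t=0.929 of its height the radius interpolates to r₁+(r₂−r₁)t = 4.606, giving a regular 32-gon of that circumradius (perimeter = 2·32·4.606·sin(180°/32) = 28.89 mm); Taking the union: the regions partially overlap (shared area 46.63 mm²), so the edge portions inside another operand are dropped and the merged outline is re-measured after clipping — boundary = 69.71 mm; the cube at (15, -1.5) (footprint 22×15) is included at this height (perimeter 74.00 mm); Taking the first minus the rest: starting from that combined region, the 22×15 cube at (15, -1.5) partially overlaps it — only the 80.50 mm² overlap (of its 330.00 mm²) is removed, clipping the outline — boundary = 55.71 mm. So its perimeter = 55.71 mm. Layer 64 (z = 12.8): the 22×11.5 cube contributes its full rectangle (perimeter 67.00 mm); the cube at (4.5, 4.5) is absent (z outside [24, 38]); the cone at (6, 1.5) contributes a regular 32-gon of circumradius 5.947 (interpolated between r1=6 and r2=4.5 at t=0.035) (perimeter = 2·32·5.947·sin(180°/32) = 37.31 mm); Merging all regions: the regions partially overlap (shared area 72.79 mm²), so the edge portions inside another operand are dropped and the merged outline is re-measured after clipping — boundary = 71.15 mm; the cube at (15, -1.5) is not intersected at this z (z outside [17.5, 35.5]); Taking the first minus the rest: none of the subtracted shapes is present at this height, so that combined region is unchanged — boundary = 71.15 mm. So its perimeter = 71.15 mm. Layer 64 is larger (71.15 vs 55.71 mm).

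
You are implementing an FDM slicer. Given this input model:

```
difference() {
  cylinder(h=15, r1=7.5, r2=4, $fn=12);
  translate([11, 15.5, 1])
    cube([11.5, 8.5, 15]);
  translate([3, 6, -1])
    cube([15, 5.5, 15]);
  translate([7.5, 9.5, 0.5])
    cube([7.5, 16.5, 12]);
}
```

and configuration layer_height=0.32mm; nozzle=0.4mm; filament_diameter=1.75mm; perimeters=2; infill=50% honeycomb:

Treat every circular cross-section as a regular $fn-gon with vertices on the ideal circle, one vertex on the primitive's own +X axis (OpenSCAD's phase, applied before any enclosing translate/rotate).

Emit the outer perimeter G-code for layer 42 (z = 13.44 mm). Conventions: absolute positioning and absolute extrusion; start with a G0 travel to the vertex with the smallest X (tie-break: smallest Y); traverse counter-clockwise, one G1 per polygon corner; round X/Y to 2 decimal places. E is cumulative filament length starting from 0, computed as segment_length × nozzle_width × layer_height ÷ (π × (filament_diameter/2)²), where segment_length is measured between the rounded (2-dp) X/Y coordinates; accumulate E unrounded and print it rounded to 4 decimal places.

G0 X-4.36 Y0.00 Z13.44
G1 X-3.78 Y-2.18 E0.1200
G1 X-2.18 Y-3.78 E0.2405
G1 X0.00 Y-4.36 E0.3605
G1 X2.18 Y-3.78 E0.4806
G1 X3.78 Y-2.18 E0.6010
G1 X4.36 Y0.00 E0.7210
G1 X3.78 Y2.18 E0.8411
G1 X2.18 Y3.78 E0.9615
G1 X0.00 Y4.36 E1.0815
G1 X-2.18 Y3.78 E1.2016
G1 X-3.78 Y2.18 E1.3220
G1 X-4.36 Y0.00 E1.4420

At z = 13.44 mm: the cone contributes a regular 12-gon of circumradius 4.364 (interpolated between r1=7.5 and r2=4 at t=0.896); the cube at (11, 15.5) is present — its section is the full 11.5×8.5 rectangle; the cube at (3, 6) (footprint 15×5.5) is included at this height; the cube at (7.5, 9.5) is not intersected at this z (z outside [0.5, 12.5]); After the difference (first − rest): starting from the cone, the 11.5×8.5 cube at (11, 15.5) misses the remaining region (no effect); the 15×5.5 cube at (3, 6) misses the remaining region (no effect) — 1 connected region. The outline is a single polygon with 12 vertices. Extrusion per mm of travel: 0.4 × 0.32 / (π × 0.875²) = 0.053216. Accumulating E over each segment gives final E = 1.4420.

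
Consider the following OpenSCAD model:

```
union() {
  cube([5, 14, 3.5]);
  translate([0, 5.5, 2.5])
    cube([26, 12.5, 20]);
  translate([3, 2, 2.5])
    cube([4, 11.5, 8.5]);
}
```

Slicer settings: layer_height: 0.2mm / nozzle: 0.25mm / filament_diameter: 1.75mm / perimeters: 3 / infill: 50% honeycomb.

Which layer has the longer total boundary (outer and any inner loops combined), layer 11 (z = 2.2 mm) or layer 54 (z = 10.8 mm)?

layer 54 (z = 10.8 mm)

Layer 11 (z = 2.2): the cube is present — its section is the full 5×14 rectangle (perimeter 38.00 mm); the cube at (0, 5.5) does not reach this height (z outside [2.5, 22.5]); the cube at (3, 2) is absent (z outside [2.5, 11]); Taking the union: only the 5×14 cube is present, so the union is just that shape — boundary = 38.00 mm. So its perimeter = 38.00 mm. Layer 54 (z = 10.8): the cube does not reach this height (z outside [0, 3.5]); the cube at (0, 5.5) (footprint 26×12.5) is included at this height (perimeter 77.00 mm); the cube at (3, 2) (footprint 4×11.5) is included at this height (perimeter 31.00 mm); Combining (union): the regions partially overlap (shared area 32.00 mm²), so the edge portions inside another operand are dropped and the merged outline is re-measured after clipping — boundary = 84.00 mm. So its perimeter = 84.00 mm. Layer 54 is larger (84.00 vs 38.00 mm).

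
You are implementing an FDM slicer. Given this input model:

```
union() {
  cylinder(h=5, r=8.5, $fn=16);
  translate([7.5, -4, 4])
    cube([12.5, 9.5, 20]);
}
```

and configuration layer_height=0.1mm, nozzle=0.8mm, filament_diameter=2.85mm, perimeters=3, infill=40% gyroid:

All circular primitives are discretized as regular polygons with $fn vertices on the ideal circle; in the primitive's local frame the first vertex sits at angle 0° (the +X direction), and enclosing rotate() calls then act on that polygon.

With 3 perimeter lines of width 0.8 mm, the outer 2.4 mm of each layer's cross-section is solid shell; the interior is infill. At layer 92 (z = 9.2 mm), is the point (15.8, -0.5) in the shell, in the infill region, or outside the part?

At z = 9.2 mm: the cylinder is absent (z outside [0, 5]); the cube at (7.5, -4) (footprint 12.5×9.5) is included at this height; Combining (union): only the 12.5×9.5 cube at (7.5, -4) is present, so the union is just that shape — 1 connected region. Overall, the cross-section is a single solid region. The nearest boundary edge runs (7.50, -4.00)→(20.00, -4.00); distance from the point to it = 3.50 mm. The point is inside the cross-section and 3.50 mm from the nearest boundary — more than the 2.4 mm shell width (3 × 0.8), so it's in the infill interior.

infill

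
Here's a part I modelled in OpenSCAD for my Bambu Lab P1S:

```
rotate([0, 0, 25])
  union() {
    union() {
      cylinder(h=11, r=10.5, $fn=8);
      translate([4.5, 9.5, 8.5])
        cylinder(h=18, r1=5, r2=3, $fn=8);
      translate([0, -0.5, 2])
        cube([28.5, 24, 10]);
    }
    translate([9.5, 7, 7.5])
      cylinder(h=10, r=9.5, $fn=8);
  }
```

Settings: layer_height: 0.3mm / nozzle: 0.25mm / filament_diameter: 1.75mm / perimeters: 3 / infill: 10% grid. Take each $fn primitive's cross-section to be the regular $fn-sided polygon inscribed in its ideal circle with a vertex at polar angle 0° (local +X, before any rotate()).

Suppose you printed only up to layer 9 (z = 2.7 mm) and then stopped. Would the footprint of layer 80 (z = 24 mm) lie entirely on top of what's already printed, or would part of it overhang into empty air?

entirely on top

Compare the two slices. At z = 2.7: the cylinder: section is a regular 8-gon, circumradius r=10.5 (area = (8/2)·10.500²·sin(360°/8) = 311.83 mm²); the cone at (4.5, 9.5) is absent (z outside [8.5, 26.5]); the 28.5×24 cube at (0, -0.5) contributes its full rectangle (area 684.00 mm²); Taking the union: the regions partially overlap — summed areas 995.83 mm² minus the doubly-counted overlap 83.16 mm² gives 912.68 mm² — area = 912.68 mm²; the cylinder at (9.5, 7) does not reach this height (z outside [7.5, 17.5]); Merging all regions: only the result so far is present, so the union is just that shape — area = 912.68 mm²; (rotated 25° about Z; rotation is an isometry so areas/perimeters/island counts are preserved). At z = 24: the cylinder does not reach this height (z outside [0, 11]); the cone at (4.5, 9.5) (r1=5→r2=3) has section circumradius 3.278 here — a regular 8-gon (area = (8/2)·3.278²·sin(360°/8) = 30.39 mm²); the cube at (0, -0.5) does not reach this height (z outside [2, 12]); Taking the union: only the cone at (4.5, 9.5) is present, so the union is just that shape — area = 30.39 mm²; the cylinder at (9.5, 7) does not reach this height (z outside [7.5, 17.5]); Taking the union: only the result so far is present, so the union is just that shape — area = 30.39 mm²; (whole slice rotated 25° about Z — lengths, areas and connectivity unchanged). Checking containment: the cross-section at z = 24 is a subset of the cross-section at z = 2.7.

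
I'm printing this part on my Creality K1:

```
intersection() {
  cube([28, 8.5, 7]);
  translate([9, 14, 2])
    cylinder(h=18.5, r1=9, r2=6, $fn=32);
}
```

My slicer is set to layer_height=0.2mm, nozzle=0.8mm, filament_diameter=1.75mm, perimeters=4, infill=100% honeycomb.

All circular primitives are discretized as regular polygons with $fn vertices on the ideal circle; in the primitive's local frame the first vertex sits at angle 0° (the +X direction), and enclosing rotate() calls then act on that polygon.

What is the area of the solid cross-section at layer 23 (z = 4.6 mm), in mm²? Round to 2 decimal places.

At z = 4.6 mm: the cube is present — its section is the full 28×8.5 rectangle (area 238.00 mm²); the cone at (9, 14): at t=0.141 of its height the radius interpolates to r₁+(r₂−r₁)t = 8.578, giving a regular 32-gon of that circumradius (area = (32/2)·8.578²·sin(360°/32) = 229.70 mm²); Keeping only the common overlap: the cone at (9, 14) partially overlaps the 28×8.5 cube; clipping to the common part keeps 27.76 mm² — area = 27.76 mm². Overall, the cross-section is a single solid region. Net area = 27.76 mm².

27.76 mm²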